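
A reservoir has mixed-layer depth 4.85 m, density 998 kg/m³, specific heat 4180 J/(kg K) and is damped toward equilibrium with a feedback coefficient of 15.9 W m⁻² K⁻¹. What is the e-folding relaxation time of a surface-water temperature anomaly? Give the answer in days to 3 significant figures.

14.7 days

Areal heat capacity C = ρ c_p D = 998 × 4180 × 4.85 = 2.02×10^7 J/(m^2 K).
Relaxation time τ = C / λ = 2.02×10^7 / 15.9 = 1.27×10^6 s.
In days: 1.27×10^6 s / (86400 s/day) = 14.7 days.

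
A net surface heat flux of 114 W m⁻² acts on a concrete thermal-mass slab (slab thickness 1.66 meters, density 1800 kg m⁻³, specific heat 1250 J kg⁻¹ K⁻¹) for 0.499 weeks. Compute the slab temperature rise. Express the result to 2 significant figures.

9.2 K

Areal heat capacity C = ρ c_p D = 1800 × 1250 × 1.66 = 3.74×10^6 J/(m^2 K).
Net heat input Q = F Δt = 114 × (0.499 weeks × 6.048×10^5 s/week) = 3.44×10^7 J/m².
ΔT = Q / C = 3.44×10^7 / 3.74×10^6 = 9.21 K.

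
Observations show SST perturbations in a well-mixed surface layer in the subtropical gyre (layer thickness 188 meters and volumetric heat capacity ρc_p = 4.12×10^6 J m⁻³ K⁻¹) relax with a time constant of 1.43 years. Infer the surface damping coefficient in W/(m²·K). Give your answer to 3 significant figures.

17.2

Areal heat capacity C = ρc_p × D = 4.12×10^6 × 188 = 7.75×10^8 J/(m^2 K).
τ = 1.43 years = 4.51×10^7 s.
λ = C / τ = 7.75×10^8 / 4.51×10^7 = 17.2 W/(m²·K).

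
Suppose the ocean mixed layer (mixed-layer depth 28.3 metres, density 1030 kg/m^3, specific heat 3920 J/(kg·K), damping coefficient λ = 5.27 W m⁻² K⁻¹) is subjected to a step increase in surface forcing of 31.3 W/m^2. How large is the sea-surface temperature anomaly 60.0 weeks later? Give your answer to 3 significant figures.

4.83 K

Areal heat capacity C = ρ c_p D = 1030 × 3920 × 28.3 = 1.14×10^8 J m⁻² K⁻¹.
τ = C / λ = 1.14×10^8 / 5.27 = 2.17×10^7 s.
Equilibrium anomaly ΔT_eq = F / λ = 31.3 / 5.27 = 5.94 K.
t = 60.0 weeks = 3.63×10^7 s, so t/τ = 1.67.
ΔT(t) = ΔT_eq (1 − e^(−t/τ)) = 5.94 × (1 − e^−1.67) = 4.83 K.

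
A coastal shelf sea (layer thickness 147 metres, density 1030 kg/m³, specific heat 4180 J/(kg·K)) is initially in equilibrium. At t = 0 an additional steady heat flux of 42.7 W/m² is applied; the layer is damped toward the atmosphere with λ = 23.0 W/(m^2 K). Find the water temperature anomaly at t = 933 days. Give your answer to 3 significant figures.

Areal heat capacity C = ρ c_p D = 1030 × 4180 × 147 = 6.33×10^8 J m⁻² K⁻¹.
τ = C / λ = 6.33×10^8 / 23.0 = 2.75×10^7 s.
Equilibrium anomaly ΔT_eq = F / λ = 42.7 / 23.0 = 1.86 K.
t = 933 days = 8.06×10^7 s, so t/τ = 2.93.
ΔT(t) = ΔT_eq (1 − e^(−t/τ)) = 1.86 × (1 − e^−2.93) = 1.76 K.

1.76 K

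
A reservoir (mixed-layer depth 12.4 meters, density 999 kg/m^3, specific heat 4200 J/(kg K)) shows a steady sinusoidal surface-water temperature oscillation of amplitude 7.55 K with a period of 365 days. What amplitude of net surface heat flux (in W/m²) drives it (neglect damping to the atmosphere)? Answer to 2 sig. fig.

78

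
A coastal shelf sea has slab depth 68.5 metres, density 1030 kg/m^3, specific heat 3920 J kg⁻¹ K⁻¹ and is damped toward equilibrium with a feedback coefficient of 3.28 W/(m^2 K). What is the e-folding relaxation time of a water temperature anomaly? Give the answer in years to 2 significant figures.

Areal heat capacity C = ρ c_p D = 1030 × 3920 × 68.5 = 2.77×10^8 J m⁻² K⁻¹.
Relaxation time τ = C / λ = 2.77×10^8 / 3.28 = 8.43×10^7 s.
In years: 8.43×10^7 s / (3.156×10^7 s/year) = 2.67 years.

2.7 years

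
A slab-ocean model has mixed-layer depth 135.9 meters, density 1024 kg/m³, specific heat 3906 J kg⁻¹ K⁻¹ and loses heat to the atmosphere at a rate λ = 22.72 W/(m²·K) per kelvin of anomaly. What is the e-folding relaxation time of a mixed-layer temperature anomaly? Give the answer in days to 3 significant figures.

277 days

Areal heat capacity C = ρ c_p D = 1024 × 3906 × 135.9 = 5.44×10^8 J/(m²·K).
Relaxation time τ = C / λ = 5.44×10^8 / 22.72 = 2.39×10^7 s.
In days: 2.39×10^7 s / (86400 s/day) = 277 days.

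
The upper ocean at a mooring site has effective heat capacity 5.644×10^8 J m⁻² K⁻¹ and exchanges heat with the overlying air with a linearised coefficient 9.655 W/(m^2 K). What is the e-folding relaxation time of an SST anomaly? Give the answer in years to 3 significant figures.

1.85 years

Areal heat capacity C = 5.644×10^8 J m⁻² K⁻¹ (given).
Relaxation time τ = C / λ = 5.64×10^8 / 9.655 = 5.85×10^7 s.
In years: 5.85×10^7 s / (3.156×10^7 s/year) = 1.85 years.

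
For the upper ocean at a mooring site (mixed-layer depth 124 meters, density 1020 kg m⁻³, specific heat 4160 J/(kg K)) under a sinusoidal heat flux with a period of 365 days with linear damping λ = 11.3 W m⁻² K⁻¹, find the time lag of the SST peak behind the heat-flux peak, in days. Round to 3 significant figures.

85.0 days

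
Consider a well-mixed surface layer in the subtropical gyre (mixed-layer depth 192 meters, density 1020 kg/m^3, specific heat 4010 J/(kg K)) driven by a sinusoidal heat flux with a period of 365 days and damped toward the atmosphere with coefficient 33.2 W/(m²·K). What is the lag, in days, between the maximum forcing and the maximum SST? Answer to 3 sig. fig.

79.1 days

Areal heat capacity C = ρ c_p D = 1020 × 4010 × 192 = 7.85×10^8 J m⁻² K⁻¹.
ω = 2π / 3.15×10^7 s = 1.99×10^-7 s⁻¹.
Phase lag φ = arctan(Cω/λ) = arctan(156/33.2) = 1.36 rad.
Time lag = φ / ω = 1.36 / 1.99×10^-7 = 6.83×10^6 s = 79.1 days.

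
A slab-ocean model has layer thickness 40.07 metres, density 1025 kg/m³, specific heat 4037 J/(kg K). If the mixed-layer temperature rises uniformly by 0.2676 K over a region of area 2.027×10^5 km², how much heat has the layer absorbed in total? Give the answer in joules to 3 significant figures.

8.99×10^18 J

Areal heat capacity C = ρ c_p D = 1025 × 4037 × 40.07 = 1.66×10^8 J m⁻² K⁻¹.
Heat per unit area: q = C ΔT = 1.66×10^8 × 0.2676 = 4.44×10^7 J/m².
Total heat: Q = q × A = 4.44×10^7 × (2.027×10^5 × 10⁶ m²) = 8.99×10^18 J.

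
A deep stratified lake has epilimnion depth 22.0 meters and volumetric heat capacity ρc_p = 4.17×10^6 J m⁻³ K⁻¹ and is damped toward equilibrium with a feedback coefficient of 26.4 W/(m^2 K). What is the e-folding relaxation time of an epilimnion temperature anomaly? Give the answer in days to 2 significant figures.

40 days

Areal heat capacity C = ρc_p × D = 4.17×10^6 × 22.0 = 9.17×10^7 J/(m²·K).
Relaxation time τ = C / λ = 9.17×10^7 / 26.4 = 3.48×10^6 s.
In days: 3.48×10^6 s / (86400 s/day) = 40.2 days.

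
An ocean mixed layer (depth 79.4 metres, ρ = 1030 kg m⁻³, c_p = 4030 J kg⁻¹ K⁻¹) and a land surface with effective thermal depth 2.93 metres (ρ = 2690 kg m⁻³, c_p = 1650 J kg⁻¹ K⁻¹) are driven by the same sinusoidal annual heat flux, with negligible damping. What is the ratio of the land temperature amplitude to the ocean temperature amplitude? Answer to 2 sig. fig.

25

C_ocean = 1030 × 4030 × 79.4 = 3.30×10^8 J/(m²·K).
C_land = 2690 × 1650 × 2.93 = 1.30×10^7 J/(m²·K).
Undamped amplitude ∝ 1/C, so A_land/A_ocean = C_ocean/C_land = 25.3.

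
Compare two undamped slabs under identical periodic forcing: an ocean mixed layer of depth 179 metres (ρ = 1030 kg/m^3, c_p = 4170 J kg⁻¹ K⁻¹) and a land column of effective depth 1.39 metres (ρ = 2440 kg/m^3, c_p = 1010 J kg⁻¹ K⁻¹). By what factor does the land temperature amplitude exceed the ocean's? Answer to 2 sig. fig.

220

C_ocean = 1030 × 4170 × 179 = 7.69×10^8 J/(m²·K).
C_land = 2440 × 1010 × 1.39 = 3.43×10^6 J/(m²·K).
Undamped amplitude ∝ 1/C, so A_land/A_ocean = C_ocean/C_land = 224.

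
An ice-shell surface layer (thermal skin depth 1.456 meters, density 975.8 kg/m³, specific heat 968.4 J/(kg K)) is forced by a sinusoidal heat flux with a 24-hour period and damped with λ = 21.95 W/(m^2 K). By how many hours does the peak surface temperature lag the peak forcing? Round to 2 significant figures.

5.2 hours

Areal heat capacity C = ρ c_p D = 975.8 × 968.4 × 1.456 = 1.38×10^6 J m⁻² K⁻¹.
ω = 2π / 86400 s = 7.27×10^-5 s⁻¹.
Phase lag φ = arctan(Cω/λ) = arctan(100/21.95) = 1.35 rad.
Time lag = φ / ω = 1.35 / 7.27×10^-5 = 18600 s = 5.18 hours.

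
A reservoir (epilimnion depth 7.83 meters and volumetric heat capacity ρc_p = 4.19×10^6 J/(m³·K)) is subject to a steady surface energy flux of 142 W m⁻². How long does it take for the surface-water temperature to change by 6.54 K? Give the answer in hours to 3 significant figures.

420 hours

Areal heat capacity C = ρc_p × D = 4.19×10^6 × 7.83 = 3.28×10^7 J/(m^2 K).
Time required: Δt = C ΔT / F = 3.28×10^7 × 6.54 / 142 = 1.51×10^6 s.
In hours: 1.51×10^6 s / (3600 s/hour) = 420 hours.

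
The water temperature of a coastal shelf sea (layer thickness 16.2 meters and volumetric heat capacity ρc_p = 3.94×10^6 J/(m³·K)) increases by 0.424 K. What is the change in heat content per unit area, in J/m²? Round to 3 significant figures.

2.71×10^7

Areal heat capacity C = ρc_p × D = 3.94×10^6 × 16.2 = 6.38×10^7 J/(m²·K).
ΔQ = C ΔT = 6.38×10^7 × 0.424 = 2.71×10^7 J/m².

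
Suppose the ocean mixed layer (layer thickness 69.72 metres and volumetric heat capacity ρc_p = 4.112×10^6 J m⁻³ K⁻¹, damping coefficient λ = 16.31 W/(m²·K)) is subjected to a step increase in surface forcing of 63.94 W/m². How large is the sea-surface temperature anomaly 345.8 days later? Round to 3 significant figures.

3.20 K

Areal heat capacity C = ρc_p × D = 4.112×10^6 × 69.72 = 2.87×10^8 J m⁻² K⁻¹.
τ = C / λ = 2.87×10^8 / 16.31 = 1.76×10^7 s.
Equilibrium anomaly ΔT_eq = F / λ = 63.94 / 16.31 = 3.92 K.
t = 345.8 days = 2.99×10^7 s, so t/τ = 1.70.
ΔT(t) = ΔT_eq (1 − e^(−t/τ)) = 3.92 × (1 − e^−1.70) = 3.20 K.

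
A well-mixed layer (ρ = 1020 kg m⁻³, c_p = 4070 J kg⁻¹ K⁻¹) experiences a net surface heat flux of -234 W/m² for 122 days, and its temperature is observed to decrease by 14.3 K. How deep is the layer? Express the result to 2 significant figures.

Heat input Q = F Δt = -234 × 1.05×10^7 s = -2.47×10^9 J/m².
Required areal heat capacity C = Q / ΔT = 1.72×10^8 J/(m²·K).
Depth D = C / (ρ c_p) = 1.72×10^8 / (1020 × 4070) = 41.5 m.

42 m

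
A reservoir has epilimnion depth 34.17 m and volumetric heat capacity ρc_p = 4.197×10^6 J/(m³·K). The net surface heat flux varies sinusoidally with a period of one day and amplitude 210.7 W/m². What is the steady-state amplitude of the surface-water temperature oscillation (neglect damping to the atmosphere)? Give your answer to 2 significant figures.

0.020 K

Areal heat capacity C = ρc_p × D = 4.197×10^6 × 34.17 = 1.43×10^8 J/(m²·K).
Angular frequency ω = 2π / T = 2π / 86400 s = 7.27×10^-5 s⁻¹.
Cω = 1.43×10^8 × 7.27×10^-5 = 10400 W/(m²·K).
Amplitude A = F₀ / (Cω) = 210.7 / 10400 = 0.0202 K.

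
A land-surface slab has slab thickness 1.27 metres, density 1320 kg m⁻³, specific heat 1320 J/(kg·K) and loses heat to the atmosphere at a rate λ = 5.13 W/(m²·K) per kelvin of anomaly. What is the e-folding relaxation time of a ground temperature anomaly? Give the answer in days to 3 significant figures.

4.99 days

Areal heat capacity C = ρ c_p D = 1320 × 1320 × 1.27 = 2.21×10^6 J/(m^2 K).
Relaxation time τ = C / λ = 2.21×10^6 / 5.13 = 4.31×10^5 s.
In days: 4.31×10^5 s / (86400 s/day) = 4.99 days.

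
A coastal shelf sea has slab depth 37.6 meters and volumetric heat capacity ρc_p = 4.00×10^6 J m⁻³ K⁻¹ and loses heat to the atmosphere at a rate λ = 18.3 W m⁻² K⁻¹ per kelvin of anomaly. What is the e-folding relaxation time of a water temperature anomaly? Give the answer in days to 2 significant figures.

95 days

Areal heat capacity C = ρc_p × D = 4.00×10^6 × 37.6 = 1.50×10^8 J/(m^2 K).
Relaxation time τ = C / λ = 1.50×10^8 / 18.3 = 8.22×10^6 s.
In days: 8.22×10^6 s / (86400 s/day) = 95.1 days.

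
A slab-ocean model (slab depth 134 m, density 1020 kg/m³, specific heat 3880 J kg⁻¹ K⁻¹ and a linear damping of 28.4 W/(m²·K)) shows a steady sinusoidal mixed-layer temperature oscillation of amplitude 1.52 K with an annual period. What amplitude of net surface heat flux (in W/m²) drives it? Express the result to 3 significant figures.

166

Areal heat capacity C = ρ c_p D = 1020 × 3880 × 134 = 5.30×10^8 J m⁻² K⁻¹.
ω = 2π / 3.15×10^7 s = 1.99×10^-7 s⁻¹.
√((Cω)² + λ²) = √((106)² + 28.4²) = 109 W/(m²·K).
F₀ = A × √((Cω)²+λ²) = 1.52 × 109 = 166 W/m².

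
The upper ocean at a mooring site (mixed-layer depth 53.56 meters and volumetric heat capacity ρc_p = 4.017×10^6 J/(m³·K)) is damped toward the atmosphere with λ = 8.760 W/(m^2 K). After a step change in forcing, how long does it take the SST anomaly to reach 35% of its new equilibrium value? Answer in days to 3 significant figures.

Areal heat capacity C = ρc_p × D = 4.017×10^6 × 53.56 = 2.15×10^8 J m⁻² K⁻¹.
τ = C / λ = 2.15×10^8 / 8.760 = 2.46×10^7 s.
Fraction reached: 1 − e^(−t/τ) = 0.35 ⇒ t = −τ ln(1 − 0.35) = τ × 0.431.
t = 1.06×10^7 s = 122 days.

122 days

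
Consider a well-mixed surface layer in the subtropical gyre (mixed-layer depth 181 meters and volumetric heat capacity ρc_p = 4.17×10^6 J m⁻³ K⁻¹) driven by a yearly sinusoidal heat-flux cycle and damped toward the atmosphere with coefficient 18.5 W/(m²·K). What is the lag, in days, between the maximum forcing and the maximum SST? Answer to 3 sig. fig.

84.1 days

Areal heat capacity C = ρc_p × D = 4.17×10^6 × 181 = 7.55×10^8 J/(m^2 K).
ω = 2π / 3.15×10^7 s = 1.99×10^-7 s⁻¹.
Phase lag φ = arctan(Cω/λ) = arctan(150/18.5) = 1.45 rad.
Time lag = φ / ω = 1.45 / 1.99×10^-7 = 7.27×10^6 s = 84.1 days.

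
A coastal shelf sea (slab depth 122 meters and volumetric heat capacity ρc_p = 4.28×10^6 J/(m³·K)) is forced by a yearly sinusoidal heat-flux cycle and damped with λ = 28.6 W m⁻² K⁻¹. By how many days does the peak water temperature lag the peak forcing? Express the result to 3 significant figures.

75.7 days

Areal heat capacity C = ρc_p × D = 4.28×10^6 × 122 = 5.22×10^8 J/(m²·K).
ω = 2π / 3.15×10^7 s = 1.99×10^-7 s⁻¹.
Phase lag φ = arctan(Cω/λ) = arctan(104/28.6) = 1.30 rad.
Time lag = φ / ω = 1.30 / 1.99×10^-7 = 6.54×10^6 s = 75.7 days.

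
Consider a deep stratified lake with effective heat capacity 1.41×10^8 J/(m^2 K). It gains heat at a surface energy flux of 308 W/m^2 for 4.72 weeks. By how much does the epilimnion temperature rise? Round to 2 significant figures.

6.2 K

Areal heat capacity C = 1.41×10^8 J/(m^2 K) (given).
Net heat input Q = F Δt = 308 × (4.72 weeks × 6.048×10^5 s/week) = 8.79×10^8 J/m².
ΔT = Q / C = 8.79×10^8 / 1.41×10^8 = 6.24 K.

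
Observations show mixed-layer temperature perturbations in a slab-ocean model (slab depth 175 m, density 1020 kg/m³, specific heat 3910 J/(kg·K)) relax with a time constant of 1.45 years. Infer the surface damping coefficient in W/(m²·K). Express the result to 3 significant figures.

Areal heat capacity C = ρ c_p D = 1020 × 3910 × 175 = 6.98×10^8 J/(m^2 K).
τ = 1.45 years = 4.58×10^7 s.
λ = C / τ = 6.98×10^8 / 4.58×10^7 = 15.3 W/(m²·K).

15.3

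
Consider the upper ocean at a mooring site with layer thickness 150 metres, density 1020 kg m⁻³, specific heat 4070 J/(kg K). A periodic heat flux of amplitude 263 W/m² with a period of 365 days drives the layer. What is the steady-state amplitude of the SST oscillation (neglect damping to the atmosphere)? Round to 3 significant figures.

2.12 K

Areal heat capacity C = ρ c_p D = 1020 × 4070 × 150 = 6.23×10^8 J/(m^2 K).
Angular frequency ω = 2π / T = 2π / 3.15×10^7 s = 1.99×10^-7 s⁻¹.
Cω = 6.23×10^8 × 1.99×10^-7 = 124 W/(m²·K).
Amplitude A = F₀ / (Cω) = 263 / 124 = 2.12 K.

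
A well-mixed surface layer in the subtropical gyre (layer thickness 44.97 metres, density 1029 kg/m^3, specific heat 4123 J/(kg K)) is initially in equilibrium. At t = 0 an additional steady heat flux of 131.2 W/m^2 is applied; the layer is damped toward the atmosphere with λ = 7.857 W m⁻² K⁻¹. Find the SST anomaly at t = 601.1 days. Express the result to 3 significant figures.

14.7 K

Areal heat capacity C = ρ c_p D = 1029 × 4123 × 44.97 = 1.91×10^8 J/(m^2 K).
τ = C / λ = 1.91×10^8 / 7.857 = 2.43×10^7 s.
Equilibrium anomaly ΔT_eq = F / λ = 131.2 / 7.857 = 16.7 K.
t = 601.1 days = 5.19×10^7 s, so t/τ = 2.14.
ΔT(t) = ΔT_eq (1 − e^(−t/τ)) = 16.7 × (1 − e^−2.14) = 14.7 K.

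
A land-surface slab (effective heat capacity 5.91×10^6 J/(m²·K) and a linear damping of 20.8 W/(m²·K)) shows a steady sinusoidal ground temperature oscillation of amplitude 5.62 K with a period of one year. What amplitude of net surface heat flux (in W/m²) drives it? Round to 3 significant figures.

117

Areal heat capacity C = 5.91×10^6 J/(m²·K) (given).
ω = 2π / 3.15×10^7 s = 1.99×10^-7 s⁻¹.
√((Cω)² + λ²) = √((1.18)² + 20.8²) = 20.8 W/(m²·K).
F₀ = A × √((Cω)²+λ²) = 5.62 × 20.8 = 117 W/m².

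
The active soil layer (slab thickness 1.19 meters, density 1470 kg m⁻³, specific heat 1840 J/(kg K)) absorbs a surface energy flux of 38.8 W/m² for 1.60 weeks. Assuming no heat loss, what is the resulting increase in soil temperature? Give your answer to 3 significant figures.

11.7 K

Areal heat capacity C = ρ c_p D = 1470 × 1840 × 1.19 = 3.22×10^6 J/(m^2 K).
Net heat input Q = F Δt = 38.8 × (1.60 weeks × 6.048×10^5 s/week) = 3.75×10^7 J/m².
ΔT = Q / C = 3.75×10^7 / 3.22×10^6 = 11.7 K.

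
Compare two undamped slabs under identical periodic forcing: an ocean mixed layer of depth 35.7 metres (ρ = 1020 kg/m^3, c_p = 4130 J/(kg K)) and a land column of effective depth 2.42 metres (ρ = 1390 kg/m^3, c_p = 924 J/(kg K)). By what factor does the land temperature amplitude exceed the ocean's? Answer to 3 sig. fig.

48.4

C_ocean = 1020 × 4130 × 35.7 = 1.50×10^8 J/(m²·K).
C_land = 1390 × 924 × 2.42 = 3.11×10^6 J/(m²·K).
Undamped amplitude ∝ 1/C, so A_land/A_ocean = C_ocean/C_land = 48.4.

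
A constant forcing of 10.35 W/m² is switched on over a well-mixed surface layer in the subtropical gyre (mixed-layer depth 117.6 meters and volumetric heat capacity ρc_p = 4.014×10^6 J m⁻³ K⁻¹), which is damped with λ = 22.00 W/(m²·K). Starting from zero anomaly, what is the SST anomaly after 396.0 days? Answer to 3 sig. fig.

Areal heat capacity C = ρc_p × D = 4.014×10^6 × 117.6 = 4.72×10^8 J/(m²·K).
τ = C / λ = 4.72×10^8 / 22.00 = 2.15×10^7 s.
Equilibrium anomaly ΔT_eq = F / λ = 10.35 / 22.00 = 0.470 K.
t = 396.0 days = 3.42×10^7 s, so t/τ = 1.59.
ΔT(t) = ΔT_eq (1 − e^(−t/τ)) = 0.470 × (1 − e^−1.59) = 0.375 K.

0.375 K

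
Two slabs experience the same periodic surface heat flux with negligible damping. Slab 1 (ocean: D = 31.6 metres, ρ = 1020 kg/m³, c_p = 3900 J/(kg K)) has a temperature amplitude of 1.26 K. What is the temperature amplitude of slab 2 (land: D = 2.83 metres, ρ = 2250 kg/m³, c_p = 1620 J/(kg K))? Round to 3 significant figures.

C_ocean = 1.26×10^8 J/(m²·K); C_land = 1.03×10^7 J/(m²·K).
A ∝ 1/C ⇒ A_land = A_ocean × C_ocean/C_land = 1.26 × 12.2 = 15.4 K.

15.4 K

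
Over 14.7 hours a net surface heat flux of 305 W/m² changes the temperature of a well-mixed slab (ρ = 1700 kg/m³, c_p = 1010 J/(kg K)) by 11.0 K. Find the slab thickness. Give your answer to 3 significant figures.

Heat input Q = F Δt = 305 × 52900 s = 1.61×10^7 J/m².
Required areal heat capacity C = Q / ΔT = 1.47×10^6 J/(m²·K).
Depth D = C / (ρ c_p) = 1.47×10^6 / (1700 × 1010) = 0.855 m.

0.855 m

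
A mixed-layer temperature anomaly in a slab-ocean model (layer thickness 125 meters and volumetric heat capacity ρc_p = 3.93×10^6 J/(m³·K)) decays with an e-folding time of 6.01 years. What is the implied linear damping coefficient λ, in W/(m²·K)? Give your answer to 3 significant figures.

Areal heat capacity C = ρc_p × D = 3.93×10^6 × 125 = 4.91×10^8 J/(m^2 K).
τ = 6.01 years = 1.90×10^8 s.
λ = C / τ = 4.91×10^8 / 1.90×10^8 = 2.59 W/(m²·K).

2.59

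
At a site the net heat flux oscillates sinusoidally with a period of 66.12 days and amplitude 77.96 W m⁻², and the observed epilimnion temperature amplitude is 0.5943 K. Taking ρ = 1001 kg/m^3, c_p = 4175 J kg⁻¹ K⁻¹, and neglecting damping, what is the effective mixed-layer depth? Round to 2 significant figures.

ω = 2π / 5.71×10^6 s = 1.10×10^-6 s⁻¹.
Required C = F₀ / (A ω) = 77.96 / (0.5943 × 1.10×10^-6) = 1.19×10^8 J/(m²·K).
D = C / (ρ c_p) = 1.19×10^8 / (1001 × 4175) = 28.5 m.

29 m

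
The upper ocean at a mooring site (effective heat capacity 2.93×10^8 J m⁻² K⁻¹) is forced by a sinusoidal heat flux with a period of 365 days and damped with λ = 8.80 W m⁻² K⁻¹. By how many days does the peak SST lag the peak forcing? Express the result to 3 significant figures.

82.6 days

Areal heat capacity C = 2.93×10^8 J m⁻² K⁻¹ (given).
ω = 2π / 3.15×10^7 s = 1.99×10^-7 s⁻¹.
Phase lag φ = arctan(Cω/λ) = arctan(58.4/8.80) = 1.42 rad.
Time lag = φ / ω = 1.42 / 1.99×10^-7 = 7.13×10^6 s = 82.6 days.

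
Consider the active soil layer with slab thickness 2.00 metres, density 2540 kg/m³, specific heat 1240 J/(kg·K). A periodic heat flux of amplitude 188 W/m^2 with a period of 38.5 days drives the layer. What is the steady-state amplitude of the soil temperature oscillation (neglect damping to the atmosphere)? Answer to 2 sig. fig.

Areal heat capacity C = ρ c_p D = 2540 × 1240 × 2.00 = 6.30×10^6 J/(m²·K).
Angular frequency ω = 2π / T = 2π / 3.33×10^6 s = 1.89×10^-6 s⁻¹.
Cω = 6.30×10^6 × 1.89×10^-6 = 11.9 W/(m²·K).
Amplitude A = F₀ / (Cω) = 188 / 11.9 = 15.8 K.

16 K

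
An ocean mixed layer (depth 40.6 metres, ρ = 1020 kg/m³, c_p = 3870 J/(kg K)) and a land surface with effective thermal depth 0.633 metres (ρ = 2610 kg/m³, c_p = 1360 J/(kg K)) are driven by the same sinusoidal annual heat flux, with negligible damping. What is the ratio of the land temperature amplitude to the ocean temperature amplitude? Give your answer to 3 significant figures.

71.3

C_ocean = 1020 × 3870 × 40.6 = 1.60×10^8 J/(m²·K).
C_land = 2610 × 1360 × 0.633 = 2.25×10^6 J/(m²·K).
Undamped amplitude ∝ 1/C, so A_land/A_ocean = C_ocean/C_land = 71.3.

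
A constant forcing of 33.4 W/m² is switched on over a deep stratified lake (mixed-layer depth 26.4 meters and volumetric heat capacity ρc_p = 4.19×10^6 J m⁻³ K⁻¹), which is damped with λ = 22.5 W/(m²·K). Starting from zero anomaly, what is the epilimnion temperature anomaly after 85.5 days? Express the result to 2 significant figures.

1.2 K

Areal heat capacity C = ρc_p × D = 4.19×10^6 × 26.4 = 1.11×10^8 J m⁻² K⁻¹.
τ = C / λ = 1.11×10^8 / 22.5 = 4.92×10^6 s.
Equilibrium anomaly ΔT_eq = F / λ = 33.4 / 22.5 = 1.48 K.
t = 85.5 days = 7.39×10^6 s, so t/τ = 1.50.
ΔT(t) = ΔT_eq (1 − e^(−t/τ)) = 1.48 × (1 − e^−1.50) = 1.15 K.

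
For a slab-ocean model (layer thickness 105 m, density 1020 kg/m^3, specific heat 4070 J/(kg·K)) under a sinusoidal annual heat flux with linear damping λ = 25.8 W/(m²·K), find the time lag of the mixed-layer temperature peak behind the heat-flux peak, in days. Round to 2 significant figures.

74 days

Areal heat capacity C = ρ c_p D = 1020 × 4070 × 105 = 4.36×10^8 J/(m²·K).
ω = 2π / 3.15×10^7 s = 1.99×10^-7 s⁻¹.
Phase lag φ = arctan(Cω/λ) = arctan(86.8/25.8) = 1.28 rad.
Time lag = φ / ω = 1.28 / 1.99×10^-7 = 6.43×10^6 s = 74.5 days.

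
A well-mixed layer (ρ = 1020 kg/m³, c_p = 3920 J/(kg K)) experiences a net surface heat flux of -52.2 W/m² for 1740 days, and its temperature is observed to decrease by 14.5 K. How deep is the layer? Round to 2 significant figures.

Heat input Q = F Δt = -52.2 × 1.50×10^8 s = -7.85×10^9 J/m².
Required areal heat capacity C = Q / ΔT = 5.41×10^8 J/(m²·K).
Depth D = C / (ρ c_p) = 5.41×10^8 / (1020 × 3920) = 135 m.

140 m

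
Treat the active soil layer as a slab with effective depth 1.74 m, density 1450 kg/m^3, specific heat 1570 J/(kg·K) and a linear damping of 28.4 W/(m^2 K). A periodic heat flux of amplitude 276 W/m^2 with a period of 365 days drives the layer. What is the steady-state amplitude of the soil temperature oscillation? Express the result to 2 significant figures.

Areal heat capacity C = ρ c_p D = 1450 × 1570 × 1.74 = 3.96×10^6 J/(m²·K).
Angular frequency ω = 2π / T = 2π / 3.15×10^7 s = 1.99×10^-7 s⁻¹.
√((Cω)² + λ²) = √((0.789)² + 28.4²) = 28.4 W/(m²·K).
Amplitude A = F₀ / √((Cω)²+λ²) = 276 / 28.4 = 9.71 K.

9.7 K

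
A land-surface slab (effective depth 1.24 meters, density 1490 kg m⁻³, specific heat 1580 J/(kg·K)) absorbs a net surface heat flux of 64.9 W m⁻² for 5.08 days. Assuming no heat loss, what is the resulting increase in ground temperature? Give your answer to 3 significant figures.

9.76 K

Areal heat capacity C = ρ c_p D = 1490 × 1580 × 1.24 = 2.92×10^6 J/(m²·K).
Net heat input Q = F Δt = 64.9 × (5.08 days × 86400 s/day) = 2.85×10^7 J/m².
ΔT = Q / C = 2.85×10^7 / 2.92×10^6 = 9.76 K.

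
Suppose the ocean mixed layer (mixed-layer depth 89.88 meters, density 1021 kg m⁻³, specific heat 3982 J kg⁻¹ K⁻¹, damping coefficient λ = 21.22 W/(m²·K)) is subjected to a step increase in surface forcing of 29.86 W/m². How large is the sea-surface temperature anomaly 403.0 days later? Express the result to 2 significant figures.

1.2 K

Areal heat capacity C = ρ c_p D = 1021 × 3982 × 89.88 = 3.65×10^8 J/(m²·K).
τ = C / λ = 3.65×10^8 / 21.22 = 1.72×10^7 s.
Equilibrium anomaly ΔT_eq = F / λ = 29.86 / 21.22 = 1.41 K.
t = 403.0 days = 3.48×10^7 s, so t/τ = 2.02.
ΔT(t) = ΔT_eq (1 − e^(−t/τ)) = 1.41 × (1 − e^−2.02) = 1.22 K.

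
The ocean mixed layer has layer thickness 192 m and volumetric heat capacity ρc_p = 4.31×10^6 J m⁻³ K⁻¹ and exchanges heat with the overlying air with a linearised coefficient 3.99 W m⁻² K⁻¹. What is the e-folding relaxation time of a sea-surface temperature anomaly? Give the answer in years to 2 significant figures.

Areal heat capacity C = ρc_p × D = 4.31×10^6 × 192 = 8.28×10^8 J/(m²·K).
Relaxation time τ = C / λ = 8.28×10^8 / 3.99 = 2.07×10^8 s.
In years: 2.07×10^8 s / (3.156×10^7 s/year) = 6.57 years.

6.6 years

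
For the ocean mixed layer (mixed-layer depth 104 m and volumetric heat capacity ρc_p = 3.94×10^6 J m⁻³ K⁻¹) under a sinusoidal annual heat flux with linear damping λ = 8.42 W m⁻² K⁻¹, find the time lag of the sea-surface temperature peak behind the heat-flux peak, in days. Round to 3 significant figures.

Areal heat capacity C = ρc_p × D = 3.94×10^6 × 104 = 4.10×10^8 J m⁻² K⁻¹.
ω = 2π / 3.15×10^7 s = 1.99×10^-7 s⁻¹.
Phase lag φ = arctan(Cω/λ) = arctan(81.6/8.42) = 1.47 rad.
Time lag = φ / ω = 1.47 / 1.99×10^-7 = 7.37×10^6 s = 85.3 days.

85.3 days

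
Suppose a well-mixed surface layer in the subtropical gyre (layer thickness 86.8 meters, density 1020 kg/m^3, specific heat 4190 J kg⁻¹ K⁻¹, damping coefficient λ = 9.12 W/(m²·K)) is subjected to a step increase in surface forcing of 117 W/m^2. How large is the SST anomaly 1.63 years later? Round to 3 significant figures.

Areal heat capacity C = ρ c_p D = 1020 × 4190 × 86.8 = 3.71×10^8 J m⁻² K⁻¹.
τ = C / λ = 3.71×10^8 / 9.12 = 4.07×10^7 s.
Equilibrium anomaly ΔT_eq = F / λ = 117 / 9.12 = 12.8 K.
t = 1.63 years = 5.14×10^7 s, so t/τ = 1.26.
ΔT(t) = ΔT_eq (1 − e^(−t/τ)) = 12.8 × (1 − e^−1.26) = 9.21 K.

9.21 K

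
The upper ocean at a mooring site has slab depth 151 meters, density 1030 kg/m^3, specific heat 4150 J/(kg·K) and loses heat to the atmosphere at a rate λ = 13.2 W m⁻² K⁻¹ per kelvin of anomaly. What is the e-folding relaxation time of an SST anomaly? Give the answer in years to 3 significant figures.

Areal heat capacity C = ρ c_p D = 1030 × 4150 × 151 = 6.45×10^8 J/(m^2 K).
Relaxation time τ = C / λ = 6.45×10^8 / 13.2 = 4.89×10^7 s.
In years: 4.89×10^7 s / (3.156×10^7 s/year) = 1.55 years.

1.55 years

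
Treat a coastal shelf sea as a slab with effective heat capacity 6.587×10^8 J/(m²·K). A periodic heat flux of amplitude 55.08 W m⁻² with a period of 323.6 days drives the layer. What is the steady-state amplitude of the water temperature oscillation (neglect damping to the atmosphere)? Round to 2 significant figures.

0.37 K

Areal heat capacity C = 6.587×10^8 J/(m²·K) (given).
Angular frequency ω = 2π / T = 2π / 2.80×10^7 s = 2.25×10^-7 s⁻¹.
Cω = 6.59×10^8 × 2.25×10^-7 = 148 W/(m²·K).
Amplitude A = F₀ / (Cω) = 55.08 / 148 = 0.372 K.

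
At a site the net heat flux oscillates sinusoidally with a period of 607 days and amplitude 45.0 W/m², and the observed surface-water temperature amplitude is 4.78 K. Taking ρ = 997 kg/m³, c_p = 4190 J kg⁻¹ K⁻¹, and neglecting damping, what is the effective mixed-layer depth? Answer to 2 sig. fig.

ω = 2π / 5.24×10^7 s = 1.20×10^-7 s⁻¹.
Required C = F₀ / (A ω) = 45.0 / (4.78 × 1.20×10^-7) = 7.86×10^7 J/(m²·K).
D = C / (ρ c_p) = 7.86×10^7 / (997 × 4190) = 18.8 m.

19 m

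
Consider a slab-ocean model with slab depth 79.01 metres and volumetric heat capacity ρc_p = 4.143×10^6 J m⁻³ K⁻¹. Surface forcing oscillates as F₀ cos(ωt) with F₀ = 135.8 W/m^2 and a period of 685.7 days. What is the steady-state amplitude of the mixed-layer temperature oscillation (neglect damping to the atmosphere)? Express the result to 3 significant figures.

Areal heat capacity C = ρc_p × D = 4.143×10^6 × 79.01 = 3.27×10^8 J m⁻² K⁻¹.
Angular frequency ω = 2π / T = 2π / 5.92×10^7 s = 1.06×10^-7 s⁻¹.
Cω = 3.27×10^8 × 1.06×10^-7 = 34.7 W/(m²·K).
Amplitude A = F₀ / (Cω) = 135.8 / 34.7 = 3.91 K.

3.91 K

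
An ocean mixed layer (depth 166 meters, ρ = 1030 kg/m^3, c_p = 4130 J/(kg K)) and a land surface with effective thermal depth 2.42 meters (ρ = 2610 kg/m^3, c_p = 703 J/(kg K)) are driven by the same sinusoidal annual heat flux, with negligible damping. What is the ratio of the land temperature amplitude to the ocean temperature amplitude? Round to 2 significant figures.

160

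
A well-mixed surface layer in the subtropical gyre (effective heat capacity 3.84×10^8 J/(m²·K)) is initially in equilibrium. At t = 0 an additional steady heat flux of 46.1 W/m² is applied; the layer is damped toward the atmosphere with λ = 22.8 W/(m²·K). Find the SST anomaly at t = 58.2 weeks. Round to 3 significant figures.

1.77 K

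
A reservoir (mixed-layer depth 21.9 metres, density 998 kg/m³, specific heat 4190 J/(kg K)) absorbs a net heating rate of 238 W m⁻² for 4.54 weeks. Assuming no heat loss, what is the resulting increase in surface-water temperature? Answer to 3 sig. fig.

7.14 K

Areal heat capacity C = ρ c_p D = 998 × 4190 × 21.9 = 9.16×10^7 J m⁻² K⁻¹.
Net heat input Q = F Δt = 238 × (4.54 weeks × 6.048×10^5 s/week) = 6.53×10^8 J/m².
ΔT = Q / C = 6.53×10^8 / 9.16×10^7 = 7.14 K.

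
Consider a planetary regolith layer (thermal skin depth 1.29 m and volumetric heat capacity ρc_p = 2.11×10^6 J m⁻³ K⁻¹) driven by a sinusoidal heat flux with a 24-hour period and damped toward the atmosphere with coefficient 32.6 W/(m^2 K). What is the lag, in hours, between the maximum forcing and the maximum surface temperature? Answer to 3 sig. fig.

5.38 hours

Areal heat capacity C = ρc_p × D = 2.11×10^6 × 1.29 = 2.72×10^6 J/(m²·K).
ω = 2π / 86400 s = 7.27×10^-5 s⁻¹.
Phase lag φ = arctan(Cω/λ) = arctan(198/32.6) = 1.41 rad.
Time lag = φ / ω = 1.41 / 7.27×10^-5 = 19400 s = 5.38 hours.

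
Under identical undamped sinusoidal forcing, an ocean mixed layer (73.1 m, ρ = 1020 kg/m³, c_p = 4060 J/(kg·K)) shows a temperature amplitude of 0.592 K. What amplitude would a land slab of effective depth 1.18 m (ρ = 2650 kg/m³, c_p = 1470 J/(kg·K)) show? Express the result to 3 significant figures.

39.0 K

C_ocean = 3.03×10^8 J/(m²·K); C_land = 4.60×10^6 J/(m²·K).
A ∝ 1/C ⇒ A_land = A_ocean × C_ocean/C_land = 0.592 × 65.9 = 39.0 K.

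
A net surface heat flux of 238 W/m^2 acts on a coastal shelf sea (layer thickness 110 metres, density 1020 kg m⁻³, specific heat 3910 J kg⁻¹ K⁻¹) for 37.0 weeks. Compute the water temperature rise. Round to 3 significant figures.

12.1 K

Areal heat capacity C = ρ c_p D = 1020 × 3910 × 110 = 4.39×10^8 J/(m²·K).
Net heat input Q = F Δt = 238 × (37.0 weeks × 6.048×10^5 s/week) = 5.33×10^9 J/m².
ΔT = Q / C = 5.33×10^9 / 4.39×10^8 = 12.1 K.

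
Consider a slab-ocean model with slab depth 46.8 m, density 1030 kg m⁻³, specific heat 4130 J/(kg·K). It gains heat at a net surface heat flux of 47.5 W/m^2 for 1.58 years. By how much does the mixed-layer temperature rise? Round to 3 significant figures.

11.9 K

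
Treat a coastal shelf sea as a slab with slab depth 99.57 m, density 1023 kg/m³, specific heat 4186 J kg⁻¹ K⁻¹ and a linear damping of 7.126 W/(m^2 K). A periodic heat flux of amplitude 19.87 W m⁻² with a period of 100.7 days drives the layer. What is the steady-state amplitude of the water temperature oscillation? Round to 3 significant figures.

0.0645 K

Areal heat capacity C = ρ c_p D = 1023 × 4186 × 99.57 = 4.26×10^8 J/(m²·K).
Angular frequency ω = 2π / T = 2π / 8.70×10^6 s = 7.22×10^-7 s⁻¹.
√((Cω)² + λ²) = √((308)² + 7.126²) = 308 W/(m²·K).
Amplitude A = F₀ / √((Cω)²+λ²) = 19.87 / 308 = 0.0645 K.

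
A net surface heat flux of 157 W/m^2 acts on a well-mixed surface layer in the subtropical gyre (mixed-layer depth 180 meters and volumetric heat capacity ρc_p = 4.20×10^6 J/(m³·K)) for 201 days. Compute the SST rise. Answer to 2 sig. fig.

3.6 K

Areal heat capacity C = ρc_p × D = 4.20×10^6 × 180 = 7.56×10^8 J/(m^2 K).
Net heat input Q = F Δt = 157 × (201 days × 86400 s/day) = 2.73×10^9 J/m².
ΔT = Q / C = 2.73×10^9 / 7.56×10^8 = 3.61 K.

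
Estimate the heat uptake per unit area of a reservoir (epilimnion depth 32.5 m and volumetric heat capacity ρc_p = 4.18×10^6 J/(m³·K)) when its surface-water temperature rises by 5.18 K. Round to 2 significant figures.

Areal heat capacity C = ρc_p × D = 4.18×10^6 × 32.5 = 1.36×10^8 J/(m^2 K).
ΔQ = C ΔT = 1.36×10^8 × 5.18 = 7.04×10^8 J/m².

7.0×10^8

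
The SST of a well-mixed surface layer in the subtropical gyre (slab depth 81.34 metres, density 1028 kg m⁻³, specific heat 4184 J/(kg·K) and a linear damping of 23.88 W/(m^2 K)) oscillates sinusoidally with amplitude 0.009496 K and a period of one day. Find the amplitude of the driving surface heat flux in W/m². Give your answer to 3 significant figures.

242

Areal heat capacity C = ρ c_p D = 1028 × 4184 × 81.34 = 3.50×10^8 J/(m²·K).
ω = 2π / 86400 s = 7.27×10^-5 s⁻¹.
√((Cω)² + λ²) = √((25400)² + 23.88²) = 25400 W/(m²·K).
F₀ = A × √((Cω)²+λ²) = 0.009496 × 25400 = 242 W/m².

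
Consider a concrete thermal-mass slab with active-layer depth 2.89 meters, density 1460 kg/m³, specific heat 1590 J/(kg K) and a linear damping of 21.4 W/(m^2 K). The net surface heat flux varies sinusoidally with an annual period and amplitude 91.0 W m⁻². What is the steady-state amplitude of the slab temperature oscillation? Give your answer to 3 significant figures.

Areal heat capacity C = ρ c_p D = 1460 × 1590 × 2.89 = 6.71×10^6 J/(m^2 K).
Angular frequency ω = 2π / T = 2π / 3.15×10^7 s = 1.99×10^-7 s⁻¹.
√((Cω)² + λ²) = √((1.34)² + 21.4²) = 21.4 W/(m²·K).
Amplitude A = F₀ / √((Cω)²+λ²) = 91.0 / 21.4 = 4.24 K.

4.24 K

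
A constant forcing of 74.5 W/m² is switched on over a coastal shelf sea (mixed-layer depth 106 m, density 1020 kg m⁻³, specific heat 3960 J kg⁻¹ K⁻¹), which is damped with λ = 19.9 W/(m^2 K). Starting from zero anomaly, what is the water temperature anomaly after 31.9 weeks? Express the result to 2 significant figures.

Areal heat capacity C = ρ c_p D = 1020 × 3960 × 106 = 4.28×10^8 J/(m²·K).
τ = C / λ = 4.28×10^8 / 19.9 = 2.15×10^7 s.
Equilibrium anomaly ΔT_eq = F / λ = 74.5 / 19.9 = 3.74 K.
t = 31.9 weeks = 1.93×10^7 s, so t/τ = 0.897.
ΔT(t) = ΔT_eq (1 − e^(−t/τ)) = 3.74 × (1 − e^−0.897) = 2.22 K.

2.2 K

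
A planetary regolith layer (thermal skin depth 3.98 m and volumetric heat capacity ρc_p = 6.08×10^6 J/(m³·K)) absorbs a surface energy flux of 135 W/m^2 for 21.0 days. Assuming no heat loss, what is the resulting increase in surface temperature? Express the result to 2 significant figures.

10 K

Areal heat capacity C = ρc_p × D = 6.08×10^6 × 3.98 = 2.42×10^7 J/(m²·K).
Net heat input Q = F Δt = 135 × (21.0 days × 86400 s/day) = 2.45×10^8 J/m².
ΔT = Q / C = 2.45×10^8 / 2.42×10^7 = 10.1 K.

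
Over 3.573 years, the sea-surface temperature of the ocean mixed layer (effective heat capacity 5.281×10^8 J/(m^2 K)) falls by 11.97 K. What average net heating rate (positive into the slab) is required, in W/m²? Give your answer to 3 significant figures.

-56.1

Areal heat capacity C = 5.281×10^8 J/(m^2 K) (given).
Required heat per unit area: Q = C ΔT = 5.28×10^8 × -11.97 = -6.32×10^9 J/m².
Flux F = Q / Δt = -6.32×10^9 / 1.13×10^8 s = -56.1 W/m².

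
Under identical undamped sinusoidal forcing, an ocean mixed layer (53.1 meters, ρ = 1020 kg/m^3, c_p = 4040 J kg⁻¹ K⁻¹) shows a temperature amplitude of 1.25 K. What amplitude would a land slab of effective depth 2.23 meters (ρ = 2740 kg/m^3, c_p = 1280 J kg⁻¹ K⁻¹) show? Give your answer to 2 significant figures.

C_ocean = 2.19×10^8 J/(m²·K); C_land = 7.82×10^6 J/(m²·K).
A ∝ 1/C ⇒ A_land = A_ocean × C_ocean/C_land = 1.25 × 28.0 = 35.0 K.

35 K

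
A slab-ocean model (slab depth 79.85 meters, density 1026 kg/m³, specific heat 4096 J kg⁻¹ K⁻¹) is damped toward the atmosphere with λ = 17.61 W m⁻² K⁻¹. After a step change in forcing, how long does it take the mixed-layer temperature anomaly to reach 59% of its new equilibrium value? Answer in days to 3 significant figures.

197 days

Areal heat capacity C = ρ c_p D = 1026 × 4096 × 79.85 = 3.36×10^8 J m⁻² K⁻¹.
τ = C / λ = 3.36×10^8 / 17.61 = 1.91×10^7 s.
Fraction reached: 1 − e^(−t/τ) = 0.59 ⇒ t = −τ ln(1 − 0.59) = τ × 0.892.
t = 1.70×10^7 s = 197 days.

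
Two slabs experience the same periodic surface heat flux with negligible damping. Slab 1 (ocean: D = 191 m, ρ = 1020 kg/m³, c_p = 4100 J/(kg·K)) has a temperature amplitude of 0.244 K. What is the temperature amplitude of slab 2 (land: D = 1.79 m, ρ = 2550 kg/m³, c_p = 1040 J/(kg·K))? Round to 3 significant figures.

41.1 K

C_ocean = 7.99×10^8 J/(m²·K); C_land = 4.75×10^6 J/(m²·K).
A ∝ 1/C ⇒ A_land = A_ocean × C_ocean/C_land = 0.244 × 168 = 41.1 K.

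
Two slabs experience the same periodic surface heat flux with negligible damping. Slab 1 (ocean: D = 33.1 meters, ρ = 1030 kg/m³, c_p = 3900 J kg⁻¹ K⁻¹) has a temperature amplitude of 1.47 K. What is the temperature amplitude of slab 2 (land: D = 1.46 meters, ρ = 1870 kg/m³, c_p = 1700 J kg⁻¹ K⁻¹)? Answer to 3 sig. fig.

42.1 K

C_ocean = 1.33×10^8 J/(m²·K); C_land = 4.64×10^6 J/(m²·K).
A ∝ 1/C ⇒ A_land = A_ocean × C_ocean/C_land = 1.47 × 28.6 = 42.1 K.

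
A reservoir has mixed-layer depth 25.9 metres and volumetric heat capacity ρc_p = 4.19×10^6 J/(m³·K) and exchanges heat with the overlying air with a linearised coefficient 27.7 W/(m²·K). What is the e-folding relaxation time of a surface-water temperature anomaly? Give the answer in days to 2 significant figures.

Areal heat capacity C = ρc_p × D = 4.19×10^6 × 25.9 = 1.09×10^8 J/(m^2 K).
Relaxation time τ = C / λ = 1.09×10^8 / 27.7 = 3.92×10^6 s.
In days: 3.92×10^6 s / (86400 s/day) = 45.3 days.

45 days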